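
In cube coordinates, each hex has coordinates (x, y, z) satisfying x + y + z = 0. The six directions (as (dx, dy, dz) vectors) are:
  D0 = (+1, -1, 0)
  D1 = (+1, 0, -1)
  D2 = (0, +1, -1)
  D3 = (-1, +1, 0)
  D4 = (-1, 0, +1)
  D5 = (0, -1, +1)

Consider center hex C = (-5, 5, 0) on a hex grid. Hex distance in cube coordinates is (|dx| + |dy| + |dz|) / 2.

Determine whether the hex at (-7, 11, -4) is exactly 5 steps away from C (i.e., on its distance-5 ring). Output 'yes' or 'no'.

Answer: no

Derivation:
|px - cx| = |-7 - (-5)| = 2
|py - cy| = |11 - 5| = 6
|pz - cz| = |-4 - 0| = 4
distance = (2+6+4)/2 = 12/2 = 6
radius = 5; distance != radius -> no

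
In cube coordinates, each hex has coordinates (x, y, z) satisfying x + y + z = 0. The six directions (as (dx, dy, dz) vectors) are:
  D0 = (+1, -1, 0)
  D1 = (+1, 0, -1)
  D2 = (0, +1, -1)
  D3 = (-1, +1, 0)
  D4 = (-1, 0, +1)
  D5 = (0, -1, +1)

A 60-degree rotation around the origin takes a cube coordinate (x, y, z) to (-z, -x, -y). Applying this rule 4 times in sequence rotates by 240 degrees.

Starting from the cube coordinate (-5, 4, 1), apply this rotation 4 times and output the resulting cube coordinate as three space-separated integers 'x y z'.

Answer: 1 -5 4

Derivation:
Start: (-5, 4, 1)
Step 1: (-5, 4, 1) -> (-(1), -(-5), -(4)) = (-1, 5, -4)
Step 2: (-1, 5, -4) -> (-(-4), -(-1), -(5)) = (4, 1, -5)
Step 3: (4, 1, -5) -> (-(-5), -(4), -(1)) = (5, -4, -1)
Step 4: (5, -4, -1) -> (-(-1), -(5), -(-4)) = (1, -5, 4)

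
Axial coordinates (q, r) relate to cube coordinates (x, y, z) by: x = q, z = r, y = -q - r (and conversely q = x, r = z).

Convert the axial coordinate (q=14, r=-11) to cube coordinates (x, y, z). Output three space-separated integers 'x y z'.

x = q = 14
z = r = -11
y = -x - z = -(14) - (-11) = -3

Answer: 14 -3 -11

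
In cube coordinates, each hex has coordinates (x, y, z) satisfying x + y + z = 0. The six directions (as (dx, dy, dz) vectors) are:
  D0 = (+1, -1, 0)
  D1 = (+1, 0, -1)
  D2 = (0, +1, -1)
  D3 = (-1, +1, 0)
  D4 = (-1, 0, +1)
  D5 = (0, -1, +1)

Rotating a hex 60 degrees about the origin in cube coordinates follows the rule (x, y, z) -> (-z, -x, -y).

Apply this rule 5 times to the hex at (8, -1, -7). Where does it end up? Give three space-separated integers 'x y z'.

Answer: 1 7 -8

Derivation:
Start: (8, -1, -7)
Step 1: (8, -1, -7) -> (-(-7), -(8), -(-1)) = (7, -8, 1)
Step 2: (7, -8, 1) -> (-(1), -(7), -(-8)) = (-1, -7, 8)
Step 3: (-1, -7, 8) -> (-(8), -(-1), -(-7)) = (-8, 1, 7)
Step 4: (-8, 1, 7) -> (-(7), -(-8), -(1)) = (-7, 8, -1)
Step 5: (-7, 8, -1) -> (-(-1), -(-7), -(8)) = (1, 7, -8)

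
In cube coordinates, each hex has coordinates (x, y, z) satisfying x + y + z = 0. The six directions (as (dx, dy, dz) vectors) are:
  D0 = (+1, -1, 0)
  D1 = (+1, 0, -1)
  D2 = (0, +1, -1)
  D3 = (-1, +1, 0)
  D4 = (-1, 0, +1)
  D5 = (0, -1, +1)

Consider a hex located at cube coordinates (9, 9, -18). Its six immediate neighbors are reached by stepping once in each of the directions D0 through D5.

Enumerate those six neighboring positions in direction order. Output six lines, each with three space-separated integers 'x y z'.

Answer: 10 8 -18
10 9 -19
9 10 -19
8 10 -18
8 9 -17
9 8 -17

Derivation:
Center: (9, 9, -18). Add each direction:
  D0: (9, 9, -18) + (1, -1, 0) = (10, 8, -18)
  D1: (9, 9, -18) + (1, 0, -1) = (10, 9, -19)
  D2: (9, 9, -18) + (0, 1, -1) = (9, 10, -19)
  D3: (9, 9, -18) + (-1, 1, 0) = (8, 10, -18)
  D4: (9, 9, -18) + (-1, 0, 1) = (8, 9, -17)
  D5: (9, 9, -18) + (0, -1, 1) = (9, 8, -17)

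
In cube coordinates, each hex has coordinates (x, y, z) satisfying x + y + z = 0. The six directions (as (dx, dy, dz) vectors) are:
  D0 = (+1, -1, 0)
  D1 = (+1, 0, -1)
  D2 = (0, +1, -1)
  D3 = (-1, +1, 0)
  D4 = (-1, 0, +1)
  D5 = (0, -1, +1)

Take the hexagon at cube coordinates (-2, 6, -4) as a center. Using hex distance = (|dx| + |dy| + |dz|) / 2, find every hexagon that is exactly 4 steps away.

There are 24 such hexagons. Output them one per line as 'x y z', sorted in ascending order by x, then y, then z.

Walk ring at distance 4 from (-2, 6, -4):
Start at center + D4*4 = (-6, 6, 0)
  hex 0: (-6, 6, 0)
  hex 1: (-5, 5, 0)
  hex 2: (-4, 4, 0)
  hex 3: (-3, 3, 0)
  hex 4: (-2, 2, 0)
  hex 5: (-1, 2, -1)
  hex 6: (0, 2, -2)
  hex 7: (1, 2, -3)
  hex 8: (2, 2, -4)
  hex 9: (2, 3, -5)
  hex 10: (2, 4, -6)
  hex 11: (2, 5, -7)
  hex 12: (2, 6, -8)
  hex 13: (1, 7, -8)
  hex 14: (0, 8, -8)
  hex 15: (-1, 9, -8)
  hex 16: (-2, 10, -8)
  hex 17: (-3, 10, -7)
  hex 18: (-4, 10, -6)
  hex 19: (-5, 10, -5)
  hex 20: (-6, 10, -4)
  hex 21: (-6, 9, -3)
  hex 22: (-6, 8, -2)
  hex 23: (-6, 7, -1)
Sorted: 24 hexes.

Answer: -6 6 0
-6 7 -1
-6 8 -2
-6 9 -3
-6 10 -4
-5 5 0
-5 10 -5
-4 4 0
-4 10 -6
-3 3 0
-3 10 -7
-2 2 0
-2 10 -8
-1 2 -1
-1 9 -8
0 2 -2
0 8 -8
1 2 -3
1 7 -8
2 2 -4
2 3 -5
2 4 -6
2 5 -7
2 6 -8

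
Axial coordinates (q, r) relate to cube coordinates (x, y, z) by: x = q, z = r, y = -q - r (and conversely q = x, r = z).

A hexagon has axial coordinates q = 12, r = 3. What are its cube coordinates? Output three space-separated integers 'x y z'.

Answer: 12 -15 3

Derivation:
x = q = 12
z = r = 3
y = -x - z = -(12) - (3) = -15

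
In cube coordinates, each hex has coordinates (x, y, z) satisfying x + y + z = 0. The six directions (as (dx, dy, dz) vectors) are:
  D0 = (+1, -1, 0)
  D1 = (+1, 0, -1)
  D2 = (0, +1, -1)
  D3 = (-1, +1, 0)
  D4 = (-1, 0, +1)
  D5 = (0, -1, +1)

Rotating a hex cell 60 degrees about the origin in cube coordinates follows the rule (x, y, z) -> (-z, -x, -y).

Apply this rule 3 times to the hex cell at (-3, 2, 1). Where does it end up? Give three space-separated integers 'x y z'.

Start: (-3, 2, 1)
Step 1: (-3, 2, 1) -> (-(1), -(-3), -(2)) = (-1, 3, -2)
Step 2: (-1, 3, -2) -> (-(-2), -(-1), -(3)) = (2, 1, -3)
Step 3: (2, 1, -3) -> (-(-3), -(2), -(1)) = (3, -2, -1)

Answer: 3 -2 -1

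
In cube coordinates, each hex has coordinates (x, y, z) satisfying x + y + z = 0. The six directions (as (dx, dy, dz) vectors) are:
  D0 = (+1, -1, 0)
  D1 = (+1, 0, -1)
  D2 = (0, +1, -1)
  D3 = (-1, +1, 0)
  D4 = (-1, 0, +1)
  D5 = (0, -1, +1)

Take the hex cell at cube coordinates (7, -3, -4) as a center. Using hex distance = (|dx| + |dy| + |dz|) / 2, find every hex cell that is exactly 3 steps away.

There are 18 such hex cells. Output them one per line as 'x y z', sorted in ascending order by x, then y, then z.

Walk ring at distance 3 from (7, -3, -4):
Start at center + D4*3 = (4, -3, -1)
  hex 0: (4, -3, -1)
  hex 1: (5, -4, -1)
  hex 2: (6, -5, -1)
  hex 3: (7, -6, -1)
  hex 4: (8, -6, -2)
  hex 5: (9, -6, -3)
  hex 6: (10, -6, -4)
  hex 7: (10, -5, -5)
  hex 8: (10, -4, -6)
  hex 9: (10, -3, -7)
  hex 10: (9, -2, -7)
  hex 11: (8, -1, -7)
  hex 12: (7, 0, -7)
  hex 13: (6, 0, -6)
  hex 14: (5, 0, -5)
  hex 15: (4, 0, -4)
  hex 16: (4, -1, -3)
  hex 17: (4, -2, -2)
Sorted: 18 hexes.

Answer: 4 -3 -1
4 -2 -2
4 -1 -3
4 0 -4
5 -4 -1
5 0 -5
6 -5 -1
6 0 -6
7 -6 -1
7 0 -7
8 -6 -2
8 -1 -7
9 -6 -3
9 -2 -7
10 -6 -4
10 -5 -5
10 -4 -6
10 -3 -7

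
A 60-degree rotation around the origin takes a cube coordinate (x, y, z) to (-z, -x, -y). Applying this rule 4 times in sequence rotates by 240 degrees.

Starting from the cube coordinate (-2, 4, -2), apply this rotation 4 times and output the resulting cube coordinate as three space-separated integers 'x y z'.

Start: (-2, 4, -2)
Step 1: (-2, 4, -2) -> (-(-2), -(-2), -(4)) = (2, 2, -4)
Step 2: (2, 2, -4) -> (-(-4), -(2), -(2)) = (4, -2, -2)
Step 3: (4, -2, -2) -> (-(-2), -(4), -(-2)) = (2, -4, 2)
Step 4: (2, -4, 2) -> (-(2), -(2), -(-4)) = (-2, -2, 4)

Answer: -2 -2 4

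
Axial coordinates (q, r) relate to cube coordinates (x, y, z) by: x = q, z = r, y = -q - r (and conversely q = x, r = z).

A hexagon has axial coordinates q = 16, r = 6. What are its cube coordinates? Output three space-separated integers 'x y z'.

Answer: 16 -22 6

Derivation:
x = q = 16
z = r = 6
y = -x - z = -(16) - (6) = -22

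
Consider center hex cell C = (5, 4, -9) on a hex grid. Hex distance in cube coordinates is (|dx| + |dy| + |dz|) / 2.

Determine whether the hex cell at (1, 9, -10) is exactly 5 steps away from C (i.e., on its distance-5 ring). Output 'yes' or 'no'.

Answer: yes

Derivation:
|px - cx| = |1 - 5| = 4
|py - cy| = |9 - 4| = 5
|pz - cz| = |-10 - (-9)| = 1
distance = (4+5+1)/2 = 10/2 = 5
radius = 5; distance == radius -> yes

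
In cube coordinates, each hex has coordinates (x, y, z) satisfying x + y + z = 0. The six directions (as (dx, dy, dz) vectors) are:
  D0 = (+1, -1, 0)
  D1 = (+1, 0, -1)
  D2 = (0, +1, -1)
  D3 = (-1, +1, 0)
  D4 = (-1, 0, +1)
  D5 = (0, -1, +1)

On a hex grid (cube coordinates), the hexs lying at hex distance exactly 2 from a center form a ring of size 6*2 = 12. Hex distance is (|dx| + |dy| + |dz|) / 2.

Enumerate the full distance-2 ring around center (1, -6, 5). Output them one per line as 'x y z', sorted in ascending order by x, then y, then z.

Walk ring at distance 2 from (1, -6, 5):
Start at center + D4*2 = (-1, -6, 7)
  hex 0: (-1, -6, 7)
  hex 1: (0, -7, 7)
  hex 2: (1, -8, 7)
  hex 3: (2, -8, 6)
  hex 4: (3, -8, 5)
  hex 5: (3, -7, 4)
  hex 6: (3, -6, 3)
  hex 7: (2, -5, 3)
  hex 8: (1, -4, 3)
  hex 9: (0, -4, 4)
  hex 10: (-1, -4, 5)
  hex 11: (-1, -5, 6)
Sorted: 12 hexes.

Answer: -1 -6 7
-1 -5 6
-1 -4 5
0 -7 7
0 -4 4
1 -8 7
1 -4 3
2 -8 6
2 -5 3
3 -8 5
3 -7 4
3 -6 3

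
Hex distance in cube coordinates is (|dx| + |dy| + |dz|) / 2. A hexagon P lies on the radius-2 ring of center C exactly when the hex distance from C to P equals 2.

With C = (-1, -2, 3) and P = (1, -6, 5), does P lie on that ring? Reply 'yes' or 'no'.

|px - cx| = |1 - (-1)| = 2
|py - cy| = |-6 - (-2)| = 4
|pz - cz| = |5 - 3| = 2
distance = (2+4+2)/2 = 8/2 = 4
radius = 2; distance != radius -> no

Answer: no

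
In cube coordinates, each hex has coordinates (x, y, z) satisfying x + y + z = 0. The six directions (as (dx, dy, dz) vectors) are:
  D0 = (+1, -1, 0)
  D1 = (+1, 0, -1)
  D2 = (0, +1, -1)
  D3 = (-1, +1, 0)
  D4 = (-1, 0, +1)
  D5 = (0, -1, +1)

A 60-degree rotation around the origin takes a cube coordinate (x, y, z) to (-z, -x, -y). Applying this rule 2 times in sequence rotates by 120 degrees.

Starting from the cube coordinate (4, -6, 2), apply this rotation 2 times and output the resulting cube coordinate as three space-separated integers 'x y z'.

Answer: -6 2 4

Derivation:
Start: (4, -6, 2)
Step 1: (4, -6, 2) -> (-(2), -(4), -(-6)) = (-2, -4, 6)
Step 2: (-2, -4, 6) -> (-(6), -(-2), -(-4)) = (-6, 2, 4)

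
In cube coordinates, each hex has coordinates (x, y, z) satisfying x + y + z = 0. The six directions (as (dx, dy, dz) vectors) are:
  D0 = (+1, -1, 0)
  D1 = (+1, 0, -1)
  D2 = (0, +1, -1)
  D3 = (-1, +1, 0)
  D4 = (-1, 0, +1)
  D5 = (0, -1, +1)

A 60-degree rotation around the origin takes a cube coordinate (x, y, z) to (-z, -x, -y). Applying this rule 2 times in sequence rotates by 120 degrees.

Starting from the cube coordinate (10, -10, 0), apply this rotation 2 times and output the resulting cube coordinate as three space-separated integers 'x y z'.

Answer: -10 0 10

Derivation:
Start: (10, -10, 0)
Step 1: (10, -10, 0) -> (-(0), -(10), -(-10)) = (0, -10, 10)
Step 2: (0, -10, 10) -> (-(10), -(0), -(-10)) = (-10, 0, 10)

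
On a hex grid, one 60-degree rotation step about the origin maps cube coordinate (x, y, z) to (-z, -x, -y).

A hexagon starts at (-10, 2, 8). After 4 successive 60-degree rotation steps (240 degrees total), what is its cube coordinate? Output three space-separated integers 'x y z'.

Answer: 8 -10 2

Derivation:
Start: (-10, 2, 8)
Step 1: (-10, 2, 8) -> (-(8), -(-10), -(2)) = (-8, 10, -2)
Step 2: (-8, 10, -2) -> (-(-2), -(-8), -(10)) = (2, 8, -10)
Step 3: (2, 8, -10) -> (-(-10), -(2), -(8)) = (10, -2, -8)
Step 4: (10, -2, -8) -> (-(-8), -(10), -(-2)) = (8, -10, 2)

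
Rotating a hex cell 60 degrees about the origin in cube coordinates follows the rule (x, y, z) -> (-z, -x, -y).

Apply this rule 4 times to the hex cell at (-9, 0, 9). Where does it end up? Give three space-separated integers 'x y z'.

Start: (-9, 0, 9)
Step 1: (-9, 0, 9) -> (-(9), -(-9), -(0)) = (-9, 9, 0)
Step 2: (-9, 9, 0) -> (-(0), -(-9), -(9)) = (0, 9, -9)
Step 3: (0, 9, -9) -> (-(-9), -(0), -(9)) = (9, 0, -9)
Step 4: (9, 0, -9) -> (-(-9), -(9), -(0)) = (9, -9, 0)

Answer: 9 -9 0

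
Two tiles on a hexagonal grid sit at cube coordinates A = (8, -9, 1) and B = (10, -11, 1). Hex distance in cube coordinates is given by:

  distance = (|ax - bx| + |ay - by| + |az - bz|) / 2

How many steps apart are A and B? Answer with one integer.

Answer: 2

Derivation:
|ax - bx| = |8 - 10| = 2
|ay - by| = |-9 - (-11)| = 2
|az - bz| = |1 - 1| = 0
distance = (2 + 2 + 0) / 2 = 4 / 2 = 2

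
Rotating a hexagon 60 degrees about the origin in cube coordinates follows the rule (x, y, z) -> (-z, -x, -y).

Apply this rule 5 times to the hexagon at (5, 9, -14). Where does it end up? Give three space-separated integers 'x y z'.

Answer: -9 14 -5

Derivation:
Start: (5, 9, -14)
Step 1: (5, 9, -14) -> (-(-14), -(5), -(9)) = (14, -5, -9)
Step 2: (14, -5, -9) -> (-(-9), -(14), -(-5)) = (9, -14, 5)
Step 3: (9, -14, 5) -> (-(5), -(9), -(-14)) = (-5, -9, 14)
Step 4: (-5, -9, 14) -> (-(14), -(-5), -(-9)) = (-14, 5, 9)
Step 5: (-14, 5, 9) -> (-(9), -(-14), -(5)) = (-9, 14, -5)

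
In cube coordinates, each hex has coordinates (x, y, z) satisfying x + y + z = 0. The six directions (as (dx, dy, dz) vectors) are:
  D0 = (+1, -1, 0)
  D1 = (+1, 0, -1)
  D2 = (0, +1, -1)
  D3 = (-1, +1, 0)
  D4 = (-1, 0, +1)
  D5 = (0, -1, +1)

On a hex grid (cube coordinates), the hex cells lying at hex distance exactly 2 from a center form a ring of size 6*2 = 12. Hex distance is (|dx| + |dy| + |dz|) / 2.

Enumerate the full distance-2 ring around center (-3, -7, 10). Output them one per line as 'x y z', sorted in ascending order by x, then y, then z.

Answer: -5 -7 12
-5 -6 11
-5 -5 10
-4 -8 12
-4 -5 9
-3 -9 12
-3 -5 8
-2 -9 11
-2 -6 8
-1 -9 10
-1 -8 9
-1 -7 8

Derivation:
Walk ring at distance 2 from (-3, -7, 10):
Start at center + D4*2 = (-5, -7, 12)
  hex 0: (-5, -7, 12)
  hex 1: (-4, -8, 12)
  hex 2: (-3, -9, 12)
  hex 3: (-2, -9, 11)
  hex 4: (-1, -9, 10)
  hex 5: (-1, -8, 9)
  hex 6: (-1, -7, 8)
  hex 7: (-2, -6, 8)
  hex 8: (-3, -5, 8)
  hex 9: (-4, -5, 9)
  hex 10: (-5, -5, 10)
  hex 11: (-5, -6, 11)
Sorted: 12 hexes.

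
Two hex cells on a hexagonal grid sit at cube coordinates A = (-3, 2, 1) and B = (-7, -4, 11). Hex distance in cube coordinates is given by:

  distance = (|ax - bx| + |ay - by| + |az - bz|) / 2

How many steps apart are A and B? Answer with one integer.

Answer: 10

Derivation:
|ax - bx| = |-3 - (-7)| = 4
|ay - by| = |2 - (-4)| = 6
|az - bz| = |1 - 11| = 10
distance = (4 + 6 + 10) / 2 = 20 / 2 = 10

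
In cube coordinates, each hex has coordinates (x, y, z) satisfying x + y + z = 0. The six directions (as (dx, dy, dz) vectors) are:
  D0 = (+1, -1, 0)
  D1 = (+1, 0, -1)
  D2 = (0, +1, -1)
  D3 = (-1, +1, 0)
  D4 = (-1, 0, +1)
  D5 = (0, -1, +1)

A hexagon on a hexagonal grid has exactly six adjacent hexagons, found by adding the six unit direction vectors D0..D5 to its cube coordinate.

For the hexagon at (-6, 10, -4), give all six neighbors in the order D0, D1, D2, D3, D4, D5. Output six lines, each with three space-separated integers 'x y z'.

Answer: -5 9 -4
-5 10 -5
-6 11 -5
-7 11 -4
-7 10 -3
-6 9 -3

Derivation:
Center: (-6, 10, -4). Add each direction:
  D0: (-6, 10, -4) + (1, -1, 0) = (-5, 9, -4)
  D1: (-6, 10, -4) + (1, 0, -1) = (-5, 10, -5)
  D2: (-6, 10, -4) + (0, 1, -1) = (-6, 11, -5)
  D3: (-6, 10, -4) + (-1, 1, 0) = (-7, 11, -4)
  D4: (-6, 10, -4) + (-1, 0, 1) = (-7, 10, -3)
  D5: (-6, 10, -4) + (0, -1, 1) = (-6, 9, -3)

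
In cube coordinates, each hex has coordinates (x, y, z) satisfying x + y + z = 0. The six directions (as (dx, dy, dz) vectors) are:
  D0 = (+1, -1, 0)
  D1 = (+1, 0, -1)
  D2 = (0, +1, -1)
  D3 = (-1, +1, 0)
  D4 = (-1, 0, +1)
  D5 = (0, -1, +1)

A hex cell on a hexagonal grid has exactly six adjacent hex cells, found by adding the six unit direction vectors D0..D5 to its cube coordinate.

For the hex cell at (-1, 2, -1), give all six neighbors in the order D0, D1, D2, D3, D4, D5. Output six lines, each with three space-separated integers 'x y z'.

Center: (-1, 2, -1). Add each direction:
  D0: (-1, 2, -1) + (1, -1, 0) = (0, 1, -1)
  D1: (-1, 2, -1) + (1, 0, -1) = (0, 2, -2)
  D2: (-1, 2, -1) + (0, 1, -1) = (-1, 3, -2)
  D3: (-1, 2, -1) + (-1, 1, 0) = (-2, 3, -1)
  D4: (-1, 2, -1) + (-1, 0, 1) = (-2, 2, 0)
  D5: (-1, 2, -1) + (0, -1, 1) = (-1, 1, 0)

Answer: 0 1 -1
0 2 -2
-1 3 -2
-2 3 -1
-2 2 0
-1 1 0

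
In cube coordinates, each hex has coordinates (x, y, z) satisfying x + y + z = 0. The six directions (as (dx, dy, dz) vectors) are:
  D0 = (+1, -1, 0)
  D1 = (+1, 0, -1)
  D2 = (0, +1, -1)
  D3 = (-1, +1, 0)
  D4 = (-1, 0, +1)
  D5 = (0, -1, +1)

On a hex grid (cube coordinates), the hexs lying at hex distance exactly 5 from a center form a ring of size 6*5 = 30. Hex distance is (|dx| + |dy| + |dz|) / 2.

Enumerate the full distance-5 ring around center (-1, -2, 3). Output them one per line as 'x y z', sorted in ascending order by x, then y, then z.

Walk ring at distance 5 from (-1, -2, 3):
Start at center + D4*5 = (-6, -2, 8)
  hex 0: (-6, -2, 8)
  hex 1: (-5, -3, 8)
  hex 2: (-4, -4, 8)
  hex 3: (-3, -5, 8)
  hex 4: (-2, -6, 8)
  hex 5: (-1, -7, 8)
  hex 6: (0, -7, 7)
  hex 7: (1, -7, 6)
  hex 8: (2, -7, 5)
  hex 9: (3, -7, 4)
  hex 10: (4, -7, 3)
  hex 11: (4, -6, 2)
  hex 12: (4, -5, 1)
  hex 13: (4, -4, 0)
  hex 14: (4, -3, -1)
  hex 15: (4, -2, -2)
  hex 16: (3, -1, -2)
  hex 17: (2, 0, -2)
  hex 18: (1, 1, -2)
  hex 19: (0, 2, -2)
  hex 20: (-1, 3, -2)
  hex 21: (-2, 3, -1)
  hex 22: (-3, 3, 0)
  hex 23: (-4, 3, 1)
  hex 24: (-5, 3, 2)
  hex 25: (-6, 3, 3)
  hex 26: (-6, 2, 4)
  hex 27: (-6, 1, 5)
  hex 28: (-6, 0, 6)
  hex 29: (-6, -1, 7)
Sorted: 30 hexes.

Answer: -6 -2 8
-6 -1 7
-6 0 6
-6 1 5
-6 2 4
-6 3 3
-5 -3 8
-5 3 2
-4 -4 8
-4 3 1
-3 -5 8
-3 3 0
-2 -6 8
-2 3 -1
-1 -7 8
-1 3 -2
0 -7 7
0 2 -2
1 -7 6
1 1 -2
2 -7 5
2 0 -2
3 -7 4
3 -1 -2
4 -7 3
4 -6 2
4 -5 1
4 -4 0
4 -3 -1
4 -2 -2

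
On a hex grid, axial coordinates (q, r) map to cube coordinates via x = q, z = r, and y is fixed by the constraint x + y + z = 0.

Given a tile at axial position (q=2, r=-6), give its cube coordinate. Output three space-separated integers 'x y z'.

Answer: 2 4 -6

Derivation:
x = q = 2
z = r = -6
y = -x - z = -(2) - (-6) = 4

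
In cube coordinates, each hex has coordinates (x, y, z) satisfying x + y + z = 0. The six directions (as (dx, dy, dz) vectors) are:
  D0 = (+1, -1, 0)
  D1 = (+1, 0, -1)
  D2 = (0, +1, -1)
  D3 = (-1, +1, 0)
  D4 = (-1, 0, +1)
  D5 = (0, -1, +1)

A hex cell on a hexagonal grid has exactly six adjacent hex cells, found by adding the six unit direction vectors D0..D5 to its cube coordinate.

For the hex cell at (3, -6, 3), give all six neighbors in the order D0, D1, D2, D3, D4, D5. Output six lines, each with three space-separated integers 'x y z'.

Answer: 4 -7 3
4 -6 2
3 -5 2
2 -5 3
2 -6 4
3 -7 4

Derivation:
Center: (3, -6, 3). Add each direction:
  D0: (3, -6, 3) + (1, -1, 0) = (4, -7, 3)
  D1: (3, -6, 3) + (1, 0, -1) = (4, -6, 2)
  D2: (3, -6, 3) + (0, 1, -1) = (3, -5, 2)
  D3: (3, -6, 3) + (-1, 1, 0) = (2, -5, 3)
  D4: (3, -6, 3) + (-1, 0, 1) = (2, -6, 4)
  D5: (3, -6, 3) + (0, -1, 1) = (3, -7, 4)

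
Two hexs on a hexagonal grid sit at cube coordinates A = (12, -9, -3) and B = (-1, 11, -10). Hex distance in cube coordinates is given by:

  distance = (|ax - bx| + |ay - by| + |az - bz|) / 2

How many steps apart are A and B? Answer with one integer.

|ax - bx| = |12 - (-1)| = 13
|ay - by| = |-9 - 11| = 20
|az - bz| = |-3 - (-10)| = 7
distance = (13 + 20 + 7) / 2 = 40 / 2 = 20

Answer: 20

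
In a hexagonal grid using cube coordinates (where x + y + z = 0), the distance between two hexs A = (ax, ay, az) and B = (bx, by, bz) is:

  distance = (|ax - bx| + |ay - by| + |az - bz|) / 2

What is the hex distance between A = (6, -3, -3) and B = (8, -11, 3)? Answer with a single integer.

|ax - bx| = |6 - 8| = 2
|ay - by| = |-3 - (-11)| = 8
|az - bz| = |-3 - 3| = 6
distance = (2 + 8 + 6) / 2 = 16 / 2 = 8

Answer: 8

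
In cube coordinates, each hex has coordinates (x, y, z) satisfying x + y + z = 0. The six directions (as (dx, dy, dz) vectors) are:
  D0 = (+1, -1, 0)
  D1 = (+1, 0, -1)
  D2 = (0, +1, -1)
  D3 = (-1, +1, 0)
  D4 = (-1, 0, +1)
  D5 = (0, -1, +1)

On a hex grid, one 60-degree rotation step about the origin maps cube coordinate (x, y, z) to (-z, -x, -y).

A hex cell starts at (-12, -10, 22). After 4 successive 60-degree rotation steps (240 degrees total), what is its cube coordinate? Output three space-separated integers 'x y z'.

Start: (-12, -10, 22)
Step 1: (-12, -10, 22) -> (-(22), -(-12), -(-10)) = (-22, 12, 10)
Step 2: (-22, 12, 10) -> (-(10), -(-22), -(12)) = (-10, 22, -12)
Step 3: (-10, 22, -12) -> (-(-12), -(-10), -(22)) = (12, 10, -22)
Step 4: (12, 10, -22) -> (-(-22), -(12), -(10)) = (22, -12, -10)

Answer: 22 -12 -10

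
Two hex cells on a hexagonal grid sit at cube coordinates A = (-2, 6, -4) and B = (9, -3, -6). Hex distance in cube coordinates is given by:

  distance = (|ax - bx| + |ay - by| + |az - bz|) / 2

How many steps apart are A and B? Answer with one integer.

|ax - bx| = |-2 - 9| = 11
|ay - by| = |6 - (-3)| = 9
|az - bz| = |-4 - (-6)| = 2
distance = (11 + 9 + 2) / 2 = 22 / 2 = 11

Answer: 11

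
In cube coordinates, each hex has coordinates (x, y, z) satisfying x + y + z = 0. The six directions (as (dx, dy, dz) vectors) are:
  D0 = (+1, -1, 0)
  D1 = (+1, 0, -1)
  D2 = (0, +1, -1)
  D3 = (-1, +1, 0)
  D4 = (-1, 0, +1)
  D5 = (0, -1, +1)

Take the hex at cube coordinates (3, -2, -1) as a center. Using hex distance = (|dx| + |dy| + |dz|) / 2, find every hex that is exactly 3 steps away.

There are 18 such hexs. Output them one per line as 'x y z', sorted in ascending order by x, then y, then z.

Walk ring at distance 3 from (3, -2, -1):
Start at center + D4*3 = (0, -2, 2)
  hex 0: (0, -2, 2)
  hex 1: (1, -3, 2)
  hex 2: (2, -4, 2)
  hex 3: (3, -5, 2)
  hex 4: (4, -5, 1)
  hex 5: (5, -5, 0)
  hex 6: (6, -5, -1)
  hex 7: (6, -4, -2)
  hex 8: (6, -3, -3)
  hex 9: (6, -2, -4)
  hex 10: (5, -1, -4)
  hex 11: (4, 0, -4)
  hex 12: (3, 1, -4)
  hex 13: (2, 1, -3)
  hex 14: (1, 1, -2)
  hex 15: (0, 1, -1)
  hex 16: (0, 0, 0)
  hex 17: (0, -1, 1)
Sorted: 18 hexes.

Answer: 0 -2 2
0 -1 1
0 0 0
0 1 -1
1 -3 2
1 1 -2
2 -4 2
2 1 -3
3 -5 2
3 1 -4
4 -5 1
4 0 -4
5 -5 0
5 -1 -4
6 -5 -1
6 -4 -2
6 -3 -3
6 -2 -4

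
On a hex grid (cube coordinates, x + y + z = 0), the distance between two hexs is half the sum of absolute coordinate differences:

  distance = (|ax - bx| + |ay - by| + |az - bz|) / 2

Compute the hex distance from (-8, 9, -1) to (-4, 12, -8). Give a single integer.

Answer: 7

Derivation:
|ax - bx| = |-8 - (-4)| = 4
|ay - by| = |9 - 12| = 3
|az - bz| = |-1 - (-8)| = 7
distance = (4 + 3 + 7) / 2 = 14 / 2 = 7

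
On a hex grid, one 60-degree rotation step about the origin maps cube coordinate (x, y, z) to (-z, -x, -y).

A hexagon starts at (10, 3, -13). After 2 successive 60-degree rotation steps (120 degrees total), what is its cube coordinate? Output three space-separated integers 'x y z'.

Start: (10, 3, -13)
Step 1: (10, 3, -13) -> (-(-13), -(10), -(3)) = (13, -10, -3)
Step 2: (13, -10, -3) -> (-(-3), -(13), -(-10)) = (3, -13, 10)

Answer: 3 -13 10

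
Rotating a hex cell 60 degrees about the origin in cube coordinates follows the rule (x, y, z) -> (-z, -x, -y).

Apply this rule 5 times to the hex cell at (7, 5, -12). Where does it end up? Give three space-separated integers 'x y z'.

Start: (7, 5, -12)
Step 1: (7, 5, -12) -> (-(-12), -(7), -(5)) = (12, -7, -5)
Step 2: (12, -7, -5) -> (-(-5), -(12), -(-7)) = (5, -12, 7)
Step 3: (5, -12, 7) -> (-(7), -(5), -(-12)) = (-7, -5, 12)
Step 4: (-7, -5, 12) -> (-(12), -(-7), -(-5)) = (-12, 7, 5)
Step 5: (-12, 7, 5) -> (-(5), -(-12), -(7)) = (-5, 12, -7)

Answer: -5 12 -7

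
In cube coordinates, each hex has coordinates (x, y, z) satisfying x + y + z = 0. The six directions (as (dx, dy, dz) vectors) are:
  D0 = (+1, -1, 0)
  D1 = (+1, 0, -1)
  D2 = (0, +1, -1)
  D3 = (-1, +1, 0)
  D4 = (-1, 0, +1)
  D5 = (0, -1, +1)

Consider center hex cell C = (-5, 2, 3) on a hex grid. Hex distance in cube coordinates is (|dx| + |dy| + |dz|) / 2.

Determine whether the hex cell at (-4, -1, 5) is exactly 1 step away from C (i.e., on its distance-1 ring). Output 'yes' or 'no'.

|px - cx| = |-4 - (-5)| = 1
|py - cy| = |-1 - 2| = 3
|pz - cz| = |5 - 3| = 2
distance = (1+3+2)/2 = 6/2 = 3
radius = 1; distance != radius -> no

Answer: no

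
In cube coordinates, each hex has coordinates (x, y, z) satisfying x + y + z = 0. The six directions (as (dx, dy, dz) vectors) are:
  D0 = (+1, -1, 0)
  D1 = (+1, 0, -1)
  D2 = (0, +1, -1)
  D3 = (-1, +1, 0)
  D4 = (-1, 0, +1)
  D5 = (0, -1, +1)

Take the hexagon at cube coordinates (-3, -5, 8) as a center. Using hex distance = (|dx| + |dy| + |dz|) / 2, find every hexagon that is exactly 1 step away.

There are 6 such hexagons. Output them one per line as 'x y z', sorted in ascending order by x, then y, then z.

Answer: -4 -5 9
-4 -4 8
-3 -6 9
-3 -4 7
-2 -6 8
-2 -5 7

Derivation:
Walk ring at distance 1 from (-3, -5, 8):
Start at center + D4*1 = (-4, -5, 9)
  hex 0: (-4, -5, 9)
  hex 1: (-3, -6, 9)
  hex 2: (-2, -6, 8)
  hex 3: (-2, -5, 7)
  hex 4: (-3, -4, 7)
  hex 5: (-4, -4, 8)
Sorted: 6 hexes.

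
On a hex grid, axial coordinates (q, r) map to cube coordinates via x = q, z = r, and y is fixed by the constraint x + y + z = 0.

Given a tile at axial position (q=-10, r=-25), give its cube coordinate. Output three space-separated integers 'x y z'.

x = q = -10
z = r = -25
y = -x - z = -(-10) - (-25) = 35

Answer: -10 35 -25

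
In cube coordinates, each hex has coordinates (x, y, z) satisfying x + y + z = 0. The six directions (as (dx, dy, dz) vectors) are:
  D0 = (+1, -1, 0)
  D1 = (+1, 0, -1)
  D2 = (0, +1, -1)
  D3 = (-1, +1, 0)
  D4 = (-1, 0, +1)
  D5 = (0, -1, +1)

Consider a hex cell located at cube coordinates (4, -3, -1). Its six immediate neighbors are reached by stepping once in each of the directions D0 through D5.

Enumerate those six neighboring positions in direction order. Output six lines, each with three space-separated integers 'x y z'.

Center: (4, -3, -1). Add each direction:
  D0: (4, -3, -1) + (1, -1, 0) = (5, -4, -1)
  D1: (4, -3, -1) + (1, 0, -1) = (5, -3, -2)
  D2: (4, -3, -1) + (0, 1, -1) = (4, -2, -2)
  D3: (4, -3, -1) + (-1, 1, 0) = (3, -2, -1)
  D4: (4, -3, -1) + (-1, 0, 1) = (3, -3, 0)
  D5: (4, -3, -1) + (0, -1, 1) = (4, -4, 0)

Answer: 5 -4 -1
5 -3 -2
4 -2 -2
3 -2 -1
3 -3 0
4 -4 0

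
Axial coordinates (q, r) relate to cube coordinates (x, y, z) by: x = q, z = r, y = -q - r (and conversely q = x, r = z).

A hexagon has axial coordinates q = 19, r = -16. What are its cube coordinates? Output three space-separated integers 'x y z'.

Answer: 19 -3 -16

Derivation:
x = q = 19
z = r = -16
y = -x - z = -(19) - (-16) = -3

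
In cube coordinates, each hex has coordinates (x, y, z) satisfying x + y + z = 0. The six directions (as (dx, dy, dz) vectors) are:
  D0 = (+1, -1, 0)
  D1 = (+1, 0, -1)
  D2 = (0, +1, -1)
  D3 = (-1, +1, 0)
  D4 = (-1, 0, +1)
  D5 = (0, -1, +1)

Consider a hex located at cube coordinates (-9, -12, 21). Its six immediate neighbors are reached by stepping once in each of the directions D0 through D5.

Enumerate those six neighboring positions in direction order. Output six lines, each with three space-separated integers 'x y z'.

Answer: -8 -13 21
-8 -12 20
-9 -11 20
-10 -11 21
-10 -12 22
-9 -13 22

Derivation:
Center: (-9, -12, 21). Add each direction:
  D0: (-9, -12, 21) + (1, -1, 0) = (-8, -13, 21)
  D1: (-9, -12, 21) + (1, 0, -1) = (-8, -12, 20)
  D2: (-9, -12, 21) + (0, 1, -1) = (-9, -11, 20)
  D3: (-9, -12, 21) + (-1, 1, 0) = (-10, -11, 21)
  D4: (-9, -12, 21) + (-1, 0, 1) = (-10, -12, 22)
  D5: (-9, -12, 21) + (0, -1, 1) = (-9, -13, 22)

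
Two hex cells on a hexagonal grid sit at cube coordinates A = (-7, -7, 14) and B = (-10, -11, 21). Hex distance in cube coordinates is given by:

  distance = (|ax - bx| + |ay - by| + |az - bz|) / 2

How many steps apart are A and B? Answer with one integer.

|ax - bx| = |-7 - (-10)| = 3
|ay - by| = |-7 - (-11)| = 4
|az - bz| = |14 - 21| = 7
distance = (3 + 4 + 7) / 2 = 14 / 2 = 7

Answer: 7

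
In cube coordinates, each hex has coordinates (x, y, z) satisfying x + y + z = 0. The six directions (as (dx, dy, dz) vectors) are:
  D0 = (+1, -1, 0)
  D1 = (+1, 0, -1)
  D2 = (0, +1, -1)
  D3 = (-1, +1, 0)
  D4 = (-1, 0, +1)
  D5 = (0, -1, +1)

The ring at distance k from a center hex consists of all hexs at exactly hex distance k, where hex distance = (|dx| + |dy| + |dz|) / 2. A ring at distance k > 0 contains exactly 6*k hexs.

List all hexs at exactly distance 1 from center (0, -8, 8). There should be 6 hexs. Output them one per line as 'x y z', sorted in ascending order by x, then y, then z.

Walk ring at distance 1 from (0, -8, 8):
Start at center + D4*1 = (-1, -8, 9)
  hex 0: (-1, -8, 9)
  hex 1: (0, -9, 9)
  hex 2: (1, -9, 8)
  hex 3: (1, -8, 7)
  hex 4: (0, -7, 7)
  hex 5: (-1, -7, 8)
Sorted: 6 hexes.

Answer: -1 -8 9
-1 -7 8
0 -9 9
0 -7 7
1 -9 8
1 -8 7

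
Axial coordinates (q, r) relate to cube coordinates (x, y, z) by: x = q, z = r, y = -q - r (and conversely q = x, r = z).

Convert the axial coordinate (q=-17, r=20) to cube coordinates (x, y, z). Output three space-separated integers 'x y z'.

x = q = -17
z = r = 20
y = -x - z = -(-17) - (20) = -3

Answer: -17 -3 20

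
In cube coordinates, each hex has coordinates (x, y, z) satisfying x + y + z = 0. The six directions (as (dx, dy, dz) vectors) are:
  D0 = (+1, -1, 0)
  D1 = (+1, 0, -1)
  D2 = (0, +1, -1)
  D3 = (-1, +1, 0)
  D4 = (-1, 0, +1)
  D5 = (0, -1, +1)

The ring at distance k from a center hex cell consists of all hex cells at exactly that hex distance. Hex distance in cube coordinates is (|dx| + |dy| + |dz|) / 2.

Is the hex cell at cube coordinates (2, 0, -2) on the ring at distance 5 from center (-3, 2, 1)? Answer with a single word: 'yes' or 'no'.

Answer: yes

Derivation:
|px - cx| = |2 - (-3)| = 5
|py - cy| = |0 - 2| = 2
|pz - cz| = |-2 - 1| = 3
distance = (5+2+3)/2 = 10/2 = 5
radius = 5; distance == radius -> yes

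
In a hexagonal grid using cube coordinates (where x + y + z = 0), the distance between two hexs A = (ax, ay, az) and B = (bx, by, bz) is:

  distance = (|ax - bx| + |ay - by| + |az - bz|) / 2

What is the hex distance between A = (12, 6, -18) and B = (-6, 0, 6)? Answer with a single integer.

Answer: 24

Derivation:
|ax - bx| = |12 - (-6)| = 18
|ay - by| = |6 - 0| = 6
|az - bz| = |-18 - 6| = 24
distance = (18 + 6 + 24) / 2 = 48 / 2 = 24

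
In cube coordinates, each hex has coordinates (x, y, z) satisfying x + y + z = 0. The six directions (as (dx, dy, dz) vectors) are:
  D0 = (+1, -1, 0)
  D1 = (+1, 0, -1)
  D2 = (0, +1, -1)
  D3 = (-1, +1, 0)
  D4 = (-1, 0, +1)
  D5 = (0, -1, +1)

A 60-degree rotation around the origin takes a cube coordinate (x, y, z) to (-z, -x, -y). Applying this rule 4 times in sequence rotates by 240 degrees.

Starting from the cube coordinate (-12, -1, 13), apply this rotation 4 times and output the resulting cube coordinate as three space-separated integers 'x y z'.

Start: (-12, -1, 13)
Step 1: (-12, -1, 13) -> (-(13), -(-12), -(-1)) = (-13, 12, 1)
Step 2: (-13, 12, 1) -> (-(1), -(-13), -(12)) = (-1, 13, -12)
Step 3: (-1, 13, -12) -> (-(-12), -(-1), -(13)) = (12, 1, -13)
Step 4: (12, 1, -13) -> (-(-13), -(12), -(1)) = (13, -12, -1)

Answer: 13 -12 -1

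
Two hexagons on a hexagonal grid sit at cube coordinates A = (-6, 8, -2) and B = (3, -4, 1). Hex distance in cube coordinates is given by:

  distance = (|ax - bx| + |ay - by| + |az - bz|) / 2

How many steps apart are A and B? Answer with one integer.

Answer: 12

Derivation:
|ax - bx| = |-6 - 3| = 9
|ay - by| = |8 - (-4)| = 12
|az - bz| = |-2 - 1| = 3
distance = (9 + 12 + 3) / 2 = 24 / 2 = 12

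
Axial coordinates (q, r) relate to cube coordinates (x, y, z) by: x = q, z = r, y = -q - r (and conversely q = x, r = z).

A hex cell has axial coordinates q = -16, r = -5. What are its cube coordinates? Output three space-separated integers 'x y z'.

x = q = -16
z = r = -5
y = -x - z = -(-16) - (-5) = 21

Answer: -16 21 -5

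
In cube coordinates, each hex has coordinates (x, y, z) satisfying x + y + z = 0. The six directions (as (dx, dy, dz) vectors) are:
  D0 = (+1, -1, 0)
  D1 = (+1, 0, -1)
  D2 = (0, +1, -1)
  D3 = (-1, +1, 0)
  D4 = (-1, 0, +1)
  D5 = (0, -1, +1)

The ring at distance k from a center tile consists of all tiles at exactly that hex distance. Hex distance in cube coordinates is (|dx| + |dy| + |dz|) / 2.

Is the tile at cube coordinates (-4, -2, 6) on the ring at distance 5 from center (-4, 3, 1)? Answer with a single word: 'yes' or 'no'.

Answer: yes

Derivation:
|px - cx| = |-4 - (-4)| = 0
|py - cy| = |-2 - 3| = 5
|pz - cz| = |6 - 1| = 5
distance = (0+5+5)/2 = 10/2 = 5
radius = 5; distance == radius -> yes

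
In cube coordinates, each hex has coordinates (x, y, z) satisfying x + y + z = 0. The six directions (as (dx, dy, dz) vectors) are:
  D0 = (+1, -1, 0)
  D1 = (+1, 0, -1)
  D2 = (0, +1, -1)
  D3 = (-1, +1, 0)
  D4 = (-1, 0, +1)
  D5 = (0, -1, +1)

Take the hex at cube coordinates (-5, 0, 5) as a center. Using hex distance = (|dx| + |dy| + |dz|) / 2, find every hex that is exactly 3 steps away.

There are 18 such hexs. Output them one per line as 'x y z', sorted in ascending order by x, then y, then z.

Answer: -8 0 8
-8 1 7
-8 2 6
-8 3 5
-7 -1 8
-7 3 4
-6 -2 8
-6 3 3
-5 -3 8
-5 3 2
-4 -3 7
-4 2 2
-3 -3 6
-3 1 2
-2 -3 5
-2 -2 4
-2 -1 3
-2 0 2

Derivation:
Walk ring at distance 3 from (-5, 0, 5):
Start at center + D4*3 = (-8, 0, 8)
  hex 0: (-8, 0, 8)
  hex 1: (-7, -1, 8)
  hex 2: (-6, -2, 8)
  hex 3: (-5, -3, 8)
  hex 4: (-4, -3, 7)
  hex 5: (-3, -3, 6)
  hex 6: (-2, -3, 5)
  hex 7: (-2, -2, 4)
  hex 8: (-2, -1, 3)
  hex 9: (-2, 0, 2)
  hex 10: (-3, 1, 2)
  hex 11: (-4, 2, 2)
  hex 12: (-5, 3, 2)
  hex 13: (-6, 3, 3)
  hex 14: (-7, 3, 4)
  hex 15: (-8, 3, 5)
  hex 16: (-8, 2, 6)
  hex 17: (-8, 1, 7)
Sorted: 18 hexes.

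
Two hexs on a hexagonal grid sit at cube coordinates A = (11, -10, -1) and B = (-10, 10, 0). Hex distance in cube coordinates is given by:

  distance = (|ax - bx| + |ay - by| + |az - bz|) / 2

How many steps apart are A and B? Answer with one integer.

Answer: 21

Derivation:
|ax - bx| = |11 - (-10)| = 21
|ay - by| = |-10 - 10| = 20
|az - bz| = |-1 - 0| = 1
distance = (21 + 20 + 1) / 2 = 42 / 2 = 21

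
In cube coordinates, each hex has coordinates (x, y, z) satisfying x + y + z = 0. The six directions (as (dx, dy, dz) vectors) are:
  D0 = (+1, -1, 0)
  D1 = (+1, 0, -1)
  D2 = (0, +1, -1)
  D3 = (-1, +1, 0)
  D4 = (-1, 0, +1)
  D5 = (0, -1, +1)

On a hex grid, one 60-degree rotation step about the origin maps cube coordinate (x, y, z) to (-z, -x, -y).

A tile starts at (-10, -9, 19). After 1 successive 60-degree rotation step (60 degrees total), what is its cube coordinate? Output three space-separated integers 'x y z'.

Start: (-10, -9, 19)
Step 1: (-10, -9, 19) -> (-(19), -(-10), -(-9)) = (-19, 10, 9)

Answer: -19 10 9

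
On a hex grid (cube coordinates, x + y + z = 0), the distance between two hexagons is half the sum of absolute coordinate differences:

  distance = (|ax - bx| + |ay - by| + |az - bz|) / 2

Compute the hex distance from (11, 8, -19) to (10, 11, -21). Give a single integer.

|ax - bx| = |11 - 10| = 1
|ay - by| = |8 - 11| = 3
|az - bz| = |-19 - (-21)| = 2
distance = (1 + 3 + 2) / 2 = 6 / 2 = 3

Answer: 3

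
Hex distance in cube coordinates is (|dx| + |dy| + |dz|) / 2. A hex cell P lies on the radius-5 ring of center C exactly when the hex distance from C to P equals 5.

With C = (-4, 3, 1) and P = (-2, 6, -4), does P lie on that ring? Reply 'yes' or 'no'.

|px - cx| = |-2 - (-4)| = 2
|py - cy| = |6 - 3| = 3
|pz - cz| = |-4 - 1| = 5
distance = (2+3+5)/2 = 10/2 = 5
radius = 5; distance == radius -> yes

Answer: yes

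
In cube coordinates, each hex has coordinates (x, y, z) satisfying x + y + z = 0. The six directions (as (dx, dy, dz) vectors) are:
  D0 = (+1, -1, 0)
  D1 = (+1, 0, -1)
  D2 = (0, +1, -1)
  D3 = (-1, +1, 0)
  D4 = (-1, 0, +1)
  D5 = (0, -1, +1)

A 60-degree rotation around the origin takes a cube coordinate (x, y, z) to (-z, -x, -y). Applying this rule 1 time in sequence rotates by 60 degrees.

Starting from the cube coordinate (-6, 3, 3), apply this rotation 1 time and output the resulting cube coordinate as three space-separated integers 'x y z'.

Start: (-6, 3, 3)
Step 1: (-6, 3, 3) -> (-(3), -(-6), -(3)) = (-3, 6, -3)

Answer: -3 6 -3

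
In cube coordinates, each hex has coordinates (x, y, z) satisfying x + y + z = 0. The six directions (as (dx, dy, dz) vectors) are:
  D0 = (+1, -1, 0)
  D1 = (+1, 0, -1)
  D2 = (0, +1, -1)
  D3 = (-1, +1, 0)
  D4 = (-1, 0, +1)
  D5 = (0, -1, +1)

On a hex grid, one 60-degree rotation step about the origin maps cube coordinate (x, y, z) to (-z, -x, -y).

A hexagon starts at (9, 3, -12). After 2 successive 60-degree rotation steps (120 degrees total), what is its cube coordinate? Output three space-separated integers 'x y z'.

Answer: 3 -12 9

Derivation:
Start: (9, 3, -12)
Step 1: (9, 3, -12) -> (-(-12), -(9), -(3)) = (12, -9, -3)
Step 2: (12, -9, -3) -> (-(-3), -(12), -(-9)) = (3, -12, 9)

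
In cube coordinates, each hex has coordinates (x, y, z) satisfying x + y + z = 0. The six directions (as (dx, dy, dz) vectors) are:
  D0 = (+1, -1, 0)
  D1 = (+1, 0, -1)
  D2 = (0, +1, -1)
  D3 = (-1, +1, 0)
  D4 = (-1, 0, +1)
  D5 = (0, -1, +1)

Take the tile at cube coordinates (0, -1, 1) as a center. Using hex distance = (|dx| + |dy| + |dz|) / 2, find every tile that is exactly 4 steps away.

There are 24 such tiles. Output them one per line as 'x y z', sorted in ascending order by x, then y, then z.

Walk ring at distance 4 from (0, -1, 1):
Start at center + D4*4 = (-4, -1, 5)
  hex 0: (-4, -1, 5)
  hex 1: (-3, -2, 5)
  hex 2: (-2, -3, 5)
  hex 3: (-1, -4, 5)
  hex 4: (0, -5, 5)
  hex 5: (1, -5, 4)
  hex 6: (2, -5, 3)
  hex 7: (3, -5, 2)
  hex 8: (4, -5, 1)
  hex 9: (4, -4, 0)
  hex 10: (4, -3, -1)
  hex 11: (4, -2, -2)
  hex 12: (4, -1, -3)
  hex 13: (3, 0, -3)
  hex 14: (2, 1, -3)
  hex 15: (1, 2, -3)
  hex 16: (0, 3, -3)
  hex 17: (-1, 3, -2)
  hex 18: (-2, 3, -1)
  hex 19: (-3, 3, 0)
  hex 20: (-4, 3, 1)
  hex 21: (-4, 2, 2)
  hex 22: (-4, 1, 3)
  hex 23: (-4, 0, 4)
Sorted: 24 hexes.

Answer: -4 -1 5
-4 0 4
-4 1 3
-4 2 2
-4 3 1
-3 -2 5
-3 3 0
-2 -3 5
-2 3 -1
-1 -4 5
-1 3 -2
0 -5 5
0 3 -3
1 -5 4
1 2 -3
2 -5 3
2 1 -3
3 -5 2
3 0 -3
4 -5 1
4 -4 0
4 -3 -1
4 -2 -2
4 -1 -3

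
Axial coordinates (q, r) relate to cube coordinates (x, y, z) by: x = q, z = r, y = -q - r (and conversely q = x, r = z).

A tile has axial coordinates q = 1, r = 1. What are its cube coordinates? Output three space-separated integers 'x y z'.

Answer: 1 -2 1

Derivation:
x = q = 1
z = r = 1
y = -x - z = -(1) - (1) = -2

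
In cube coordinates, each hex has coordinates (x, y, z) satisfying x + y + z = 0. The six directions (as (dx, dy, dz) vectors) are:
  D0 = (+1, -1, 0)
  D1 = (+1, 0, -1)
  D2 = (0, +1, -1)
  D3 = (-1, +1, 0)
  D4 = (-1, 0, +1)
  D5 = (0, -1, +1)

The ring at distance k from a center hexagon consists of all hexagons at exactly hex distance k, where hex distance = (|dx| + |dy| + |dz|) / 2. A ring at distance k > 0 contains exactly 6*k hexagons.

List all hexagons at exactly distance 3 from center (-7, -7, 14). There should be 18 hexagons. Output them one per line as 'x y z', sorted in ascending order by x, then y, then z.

Answer: -10 -7 17
-10 -6 16
-10 -5 15
-10 -4 14
-9 -8 17
-9 -4 13
-8 -9 17
-8 -4 12
-7 -10 17
-7 -4 11
-6 -10 16
-6 -5 11
-5 -10 15
-5 -6 11
-4 -10 14
-4 -9 13
-4 -8 12
-4 -7 11

Derivation:
Walk ring at distance 3 from (-7, -7, 14):
Start at center + D4*3 = (-10, -7, 17)
  hex 0: (-10, -7, 17)
  hex 1: (-9, -8, 17)
  hex 2: (-8, -9, 17)
  hex 3: (-7, -10, 17)
  hex 4: (-6, -10, 16)
  hex 5: (-5, -10, 15)
  hex 6: (-4, -10, 14)
  hex 7: (-4, -9, 13)
  hex 8: (-4, -8, 12)
  hex 9: (-4, -7, 11)
  hex 10: (-5, -6, 11)
  hex 11: (-6, -5, 11)
  hex 12: (-7, -4, 11)
  hex 13: (-8, -4, 12)
  hex 14: (-9, -4, 13)
  hex 15: (-10, -4, 14)
  hex 16: (-10, -5, 15)
  hex 17: (-10, -6, 16)
Sorted: 18 hexes.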